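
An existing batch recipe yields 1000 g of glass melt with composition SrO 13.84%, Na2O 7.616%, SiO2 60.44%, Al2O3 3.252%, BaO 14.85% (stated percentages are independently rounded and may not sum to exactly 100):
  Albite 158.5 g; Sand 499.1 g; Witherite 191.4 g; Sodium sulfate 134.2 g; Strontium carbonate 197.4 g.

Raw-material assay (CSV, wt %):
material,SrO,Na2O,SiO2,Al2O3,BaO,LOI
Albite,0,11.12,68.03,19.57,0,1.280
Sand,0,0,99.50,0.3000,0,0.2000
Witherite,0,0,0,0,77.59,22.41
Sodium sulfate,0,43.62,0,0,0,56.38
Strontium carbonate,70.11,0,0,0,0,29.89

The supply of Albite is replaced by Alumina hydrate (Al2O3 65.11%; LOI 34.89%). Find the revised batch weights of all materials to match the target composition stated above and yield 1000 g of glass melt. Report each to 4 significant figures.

Revised batch per 1000 g glass melt:
  Alumina hydrate: 47.15 g
  Sand: 607.4 g
  Witherite: 191.4 g
  Sodium sulfate: 174.6 g
  Strontium carbonate: 197.4 g
Total batch = 1218 g; LOI loss = 218.0 g

The working math keeps exact precision throughout. Working values are displayed rounded to 4 significant digits as written. Each reported value includes exactly one rounding; the derived quantities (net glass mass, LOI, the yield, totals, the five compositions) are computed from the batch weights at 1000 g of glass in full precision precisely as stated by problem or answer.
The oxide mass targets at 1000 g glass melt:
  SrO: 13.84% × 1000 = 138.4 g
  Na2O: 7.616% × 1000 = 76.16 g
  SiO2: 60.44% × 1000 = 604.4 g
  Al2O3: 3.252% × 1000 = 32.52 g
  BaO: 14.85% × 1000 = 148.5 g
Checking each oxide sum working from each reported weight, for the quoted basis mass (target by target, the sums agree modulo rounding of the values):
  SrO: 197.4·0.7011 = 138.4 g (target 138.4 g)
  Na2O: 174.6·0.4362 = 76.16 g (target 76.16 g)
  SiO2: 607.4·0.9950 = 604.4 g (target 604.4 g)
  Al2O3: 47.15·0.6511 + 607.4·0.003000 = 32.52 g (target 32.52 g)
  BaO: 191.4·0.7759 = 148.5 g (target 148.5 g)
Auditing the glass mass value: Σ batch − LOI loss = 999.9 g (the Σ of target masses is 1000 g; with the basis standing at 1000 g — a pure rounding effect).
Batch total: Σ batch = 1218 g; the LOI term Σ batch·LOI equals 218.0 g; yield, glass over the total, = 82.10%.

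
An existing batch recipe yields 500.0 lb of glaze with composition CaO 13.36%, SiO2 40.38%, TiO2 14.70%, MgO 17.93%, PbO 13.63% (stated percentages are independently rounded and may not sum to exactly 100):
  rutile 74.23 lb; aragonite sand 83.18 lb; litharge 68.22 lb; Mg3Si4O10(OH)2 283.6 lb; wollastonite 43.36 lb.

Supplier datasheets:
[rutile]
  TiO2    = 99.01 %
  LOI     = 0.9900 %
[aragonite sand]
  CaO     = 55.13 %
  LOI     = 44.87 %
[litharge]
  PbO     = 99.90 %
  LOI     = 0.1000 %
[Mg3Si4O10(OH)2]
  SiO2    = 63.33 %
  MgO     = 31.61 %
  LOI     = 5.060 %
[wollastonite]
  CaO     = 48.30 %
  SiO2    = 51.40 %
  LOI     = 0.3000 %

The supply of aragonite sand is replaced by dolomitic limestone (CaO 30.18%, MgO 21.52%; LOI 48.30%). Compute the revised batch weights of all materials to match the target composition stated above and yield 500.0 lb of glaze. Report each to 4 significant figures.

Revised batch per 500.0 lb glaze:
  rutile: 74.23 lb
  dolomitic limestone: 64.87 lb
  litharge: 68.22 lb
  Mg3Si4O10(OH)2: 239.5 lb
  wollastonite: 97.77 lb
Total batch = 544.6 lb; LOI loss = 44.55 lb

Exact precision is held at every stage. In-progress results are displayed with 4-significant-figure rounding alongside each step — every reported figure is rounded a single time — the derived quantities (the five compositions, yield, totals, net glass mass, LOI) are re-derived at exact precision using the weight values at 500.0 lb of glass, as given in the problem or answer text.
The oxide mass targets at 500.0 lb glaze:
  CaO: 13.36% × 500.0 = 66.80 lb
  SiO2: 40.38% × 500.0 = 201.9 lb
  TiO2: 14.70% × 500.0 = 73.50 lb
  MgO: 17.93% × 500.0 = 89.65 lb
  PbO: 13.63% × 500.0 = 68.15 lb
Sums-versus-targets review working from each reported weight, under the basis named above (sum by sum, the targets are met up to rounding of the answer):
  CaO: 64.87·0.3018 + 97.77·0.4830 = 66.80 lb (target 66.80 lb)
  SiO2: 239.5·0.6333 + 97.77·0.5140 = 201.9 lb (target 201.9 lb)
  TiO2: 74.23·0.9901 = 73.50 lb (target 73.50 lb)
  MgO: 64.87·0.2152 + 239.5·0.3161 = 89.67 lb (target 89.65 lb)
  PbO: 68.22·0.9990 = 68.15 lb (target 68.15 lb)
Glass-mass bookkeeping: batch Σ − ignition loss = 500.0 lb (summing oxide targets gives 500.0 lb; stated basis 500.0 lb — rounding explains the deltas).
Summing the batch: Σ batch = 544.6 lb; LOI removed, Σ of batch·LOI: 44.55 lb; yield: glass divided by total = 91.82%.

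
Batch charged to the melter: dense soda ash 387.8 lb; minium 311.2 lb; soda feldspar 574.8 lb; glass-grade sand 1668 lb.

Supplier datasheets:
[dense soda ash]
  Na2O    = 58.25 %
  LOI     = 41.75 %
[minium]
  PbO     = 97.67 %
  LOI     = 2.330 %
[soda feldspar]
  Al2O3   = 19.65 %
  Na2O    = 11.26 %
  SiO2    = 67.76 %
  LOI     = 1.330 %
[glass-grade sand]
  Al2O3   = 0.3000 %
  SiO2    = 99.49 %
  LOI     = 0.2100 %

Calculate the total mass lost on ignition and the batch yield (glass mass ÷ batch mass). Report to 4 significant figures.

LOI loss = 180.3 lb; glass = 2761 lb; yield = 93.87%

Every computation keeps full precision at each step. Intermediates are displayed, with 4-significant-figure rounding, at each printed step; each reported number includes exactly one rounding; all derived quantities, including four oxide percentages, totals, yield, net glass mass, LOI, are computed using the weight values per 2761 lb of glass at full precision, as written in either problem or answer.
Each material's LOI contribution:
  dense soda ash: 387.8 × 0.4175 = 161.9 lb
  minium: 311.2 × 0.02330 = 7.251 lb
  soda feldspar: 574.8 × 0.01330 = 7.645 lb
  glass-grade sand: 1668 × 0.002100 = 3.503 lb
Total LOI = 180.3 lb
Glass = batch − LOI = 2942 − 180.3 = 2761 lb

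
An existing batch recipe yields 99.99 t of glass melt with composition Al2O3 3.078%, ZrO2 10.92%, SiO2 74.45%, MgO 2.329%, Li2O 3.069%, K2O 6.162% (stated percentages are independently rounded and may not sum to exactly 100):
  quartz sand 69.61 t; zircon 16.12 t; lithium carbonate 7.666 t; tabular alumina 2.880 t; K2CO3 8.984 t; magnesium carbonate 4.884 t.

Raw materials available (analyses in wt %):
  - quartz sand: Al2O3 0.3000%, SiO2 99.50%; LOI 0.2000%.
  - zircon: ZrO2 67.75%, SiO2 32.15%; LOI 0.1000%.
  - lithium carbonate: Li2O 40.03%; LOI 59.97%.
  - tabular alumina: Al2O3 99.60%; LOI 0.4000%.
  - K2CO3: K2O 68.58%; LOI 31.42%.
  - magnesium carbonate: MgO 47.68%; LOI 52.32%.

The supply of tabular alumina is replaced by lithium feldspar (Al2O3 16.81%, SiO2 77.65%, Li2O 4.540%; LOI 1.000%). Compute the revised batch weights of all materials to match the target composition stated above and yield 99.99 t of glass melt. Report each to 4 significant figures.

Revised batch per 99.99 t glass melt:
  quartz sand: 56.10 t
  zircon: 16.12 t
  lithium carbonate: 5.703 t
  lithium feldspar: 17.31 t
  K2CO3: 8.984 t
  magnesium carbonate: 4.884 t
Total batch = 109.1 t; LOI loss = 9.100 t

Mid-chain values are displayed, with 4-significant-digit rounding, when written out. Each numeric step runs at full precision end to end; every reported number sees exactly one rounding; the derived quantities, including ignition loss, the yield, the six compositions, the totals, net glass mass, are computed from the batch weights on 99.99 t of glass in full precision as given in the problem or the answer.
Per-oxide target masses for 99.99 t glass melt:
  Al2O3: 3.078% × 99.99 = 3.078 t
  ZrO2: 10.92% × 99.99 = 10.92 t
  SiO2: 74.45% × 99.99 = 74.44 t
  MgO: 2.329% × 99.99 = 2.329 t
  Li2O: 3.069% × 99.99 = 3.069 t
  K2O: 6.162% × 99.99 = 6.161 t
A balance pass over the oxides, applying the batch weights above, relative to the basis at hand (delivered sums recover each target once rounding is allowed for):
  Al2O3: 56.10·0.003000 + 17.31·0.1681 = 3.078 t (target 3.078 t)
  ZrO2: 16.12·0.6775 = 10.92 t (target 10.92 t)
  SiO2: 56.10·0.9950 + 16.12·0.3215 + 17.31·0.7765 = 74.44 t (target 74.44 t)
  MgO: 4.884·0.4768 = 2.329 t (target 2.329 t)
  Li2O: 5.703·0.4003 + 17.31·0.04540 = 3.069 t (target 3.069 t)
  K2O: 8.984·0.6858 = 6.161 t (target 6.161 t)
Glass-mass sanity pass: total charge less LOI = 100.0 t (the targets, summed, come to 100.0 t; the stated basis being 99.99 t — deltas are rounding alone).
Summing the batch: Σ batch = 109.1 t; Σ batch·LOI gives LOI loss = 9.100 t; as yield: glass ÷ batch → 91.66%.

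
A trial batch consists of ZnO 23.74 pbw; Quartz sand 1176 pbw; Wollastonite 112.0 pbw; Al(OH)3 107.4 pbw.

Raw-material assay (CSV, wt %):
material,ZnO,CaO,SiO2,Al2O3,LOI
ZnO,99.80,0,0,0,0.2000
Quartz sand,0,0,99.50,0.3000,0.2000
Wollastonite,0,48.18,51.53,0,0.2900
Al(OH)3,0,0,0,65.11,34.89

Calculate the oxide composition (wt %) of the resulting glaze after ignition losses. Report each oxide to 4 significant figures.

The whole derivation runs at full precision all the way through — mid-chain values are shown rounded to four significant figures — each reported figure undergoes a single rounding — the derived quantities (four oxide percentages, LOI, yield, glass mass, totals) are carried from the batch weights at 1379 pbw of glass at full float precision as they appear in problem or answer.
Mass of each oxide from the mix:
  ZnO: 23.74·0.9980 = 23.69 pbw
  CaO: 112.0·0.4818 = 53.96 pbw
  SiO2: 1176·0.9950 + 112.0·0.5153 = 1228 pbw
  Al2O3: 1176·0.003000 + 107.4·0.6511 = 73.46 pbw
LOI: 23.74·0.002000 + 1176·0.002000 + 112.0·0.002900 + 107.4·0.3489 = 40.20 pbw
Glass mass = batch − LOI = 1419 − 40.20 = 1379 pbw (matching Σ of the oxides)
wt % = oxide mass / glass mass × 100

Glass mass = 1379 pbw (batch 1419 − LOI 40.20).
Composition: ZnO 1.718%, CaO 3.913%, SiO2 89.04%, Al2O3 5.327%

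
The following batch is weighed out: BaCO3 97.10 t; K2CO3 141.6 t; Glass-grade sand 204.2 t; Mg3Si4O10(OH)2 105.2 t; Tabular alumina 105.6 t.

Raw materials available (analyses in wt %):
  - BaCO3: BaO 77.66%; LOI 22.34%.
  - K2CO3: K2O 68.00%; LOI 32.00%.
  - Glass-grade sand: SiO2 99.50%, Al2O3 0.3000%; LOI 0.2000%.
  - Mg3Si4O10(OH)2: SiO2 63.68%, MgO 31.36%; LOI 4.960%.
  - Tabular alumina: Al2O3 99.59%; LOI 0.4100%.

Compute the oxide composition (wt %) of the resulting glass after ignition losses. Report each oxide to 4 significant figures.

Glass mass = 580.6 t (batch 653.7 − LOI 73.06).
Composition: K2O 16.58%, SiO2 46.53%, BaO 12.99%, MgO 5.682%, Al2O3 18.22%

Mid-chain values are shown (rounded to four significant figures) between the steps. Each numeric step runs at full float precision throughout. Each reported number undergoes a single rounding; all derived quantities are re-derived from the batch weights for 580.6 t of glass at full float precision (the yield, glass mass, ignition loss, five oxide percentages, totals) as quoted within the problem or the answer.
Delivered oxide masses:
  K2O: 141.6·0.6800 = 96.29 t
  SiO2: 204.2·0.9950 + 105.2·0.6368 = 270.2 t
  BaO: 97.10·0.7766 = 75.41 t
  MgO: 105.2·0.3136 = 32.99 t
  Al2O3: 204.2·0.003000 + 105.6·0.9959 = 105.8 t
LOI: 97.10·0.2234 + 141.6·0.3200 + 204.2·0.002000 + 105.2·0.04960 + 105.6·0.004100 = 73.06 t
batch − LOI leaves glass = 653.7 − 73.06 = 580.6 t (the oxide masses sum to this)
wt %: oxide over glass, times 100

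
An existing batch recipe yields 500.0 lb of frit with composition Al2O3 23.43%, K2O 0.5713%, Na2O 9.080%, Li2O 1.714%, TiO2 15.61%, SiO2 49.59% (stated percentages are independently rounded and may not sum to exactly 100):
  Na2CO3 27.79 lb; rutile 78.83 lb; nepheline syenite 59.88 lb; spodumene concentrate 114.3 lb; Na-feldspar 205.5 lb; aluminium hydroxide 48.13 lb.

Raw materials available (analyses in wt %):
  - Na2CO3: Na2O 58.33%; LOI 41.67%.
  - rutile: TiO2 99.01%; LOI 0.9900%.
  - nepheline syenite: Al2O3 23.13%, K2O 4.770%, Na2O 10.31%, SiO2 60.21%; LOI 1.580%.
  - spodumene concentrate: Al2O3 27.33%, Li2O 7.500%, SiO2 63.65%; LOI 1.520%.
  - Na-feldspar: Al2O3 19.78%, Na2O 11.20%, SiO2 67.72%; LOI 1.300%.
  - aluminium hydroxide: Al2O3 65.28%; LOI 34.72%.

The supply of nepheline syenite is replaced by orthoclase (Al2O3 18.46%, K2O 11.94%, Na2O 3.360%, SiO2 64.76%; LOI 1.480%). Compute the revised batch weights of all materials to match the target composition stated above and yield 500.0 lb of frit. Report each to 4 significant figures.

Revised batch per 500.0 lb frit:
  Na2CO3: 31.17 lb
  rutile: 78.83 lb
  orthoclase: 23.92 lb
  spodumene concentrate: 114.3 lb
  Na-feldspar: 235.9 lb
  aluminium hydroxide: 53.39 lb
Total batch = 537.5 lb; LOI loss = 37.46 lb

The intermediate values are displayed rounded to four significant digits in the working. Each numeric step holds exact precision at every stage — each reported result undergoes a single rounding — derived quantities (the six compositions, yield, ignition loss, totals, glass mass) are rebuilt from the weighed amounts on 500.0 lb of glass in exact precision as set out in problem or answer.
Oxide-by-oxide targets in 500.0 lb frit:
  Al2O3: 23.43% × 500.0 = 117.2 lb
  K2O: 0.5713% × 500.0 = 2.857 lb
  Na2O: 9.080% × 500.0 = 45.40 lb
  Li2O: 1.714% × 500.0 = 8.570 lb
  TiO2: 15.61% × 500.0 = 78.05 lb
  SiO2: 49.59% × 500.0 = 248.0 lb
A balance pass over the oxides, applying the batch weights above, versus the basis set out (oxide sums agree with the targets exact up to rounding of places):
  Al2O3: 23.92·0.1846 + 114.3·0.2733 + 235.9·0.1978 + 53.39·0.6528 = 117.2 lb (target 117.2 lb)
  K2O: 23.92·0.1194 = 2.856 lb (target 2.857 lb)
  Na2O: 31.17·0.5833 + 23.92·0.03360 + 235.9·0.1120 = 45.41 lb (target 45.40 lb)
  Li2O: 114.3·0.07500 = 8.572 lb (target 8.570 lb)
  TiO2: 78.83·0.9901 = 78.05 lb (target 78.05 lb)
  SiO2: 23.92·0.6476 + 114.3·0.6365 + 235.9·0.6772 = 248.0 lb (target 248.0 lb)
Auditing the glass mass value: total batch − LOI = 500.0 lb (summing oxide targets gives 500.0 lb; the stated basis being 500.0 lb — any gap is answer rounding).
Batch grand total — Σ batch = 537.5 lb; Σ batch·LOI gives LOI loss = 37.46 lb; the yield ratio, glass ÷ batch: 93.03%.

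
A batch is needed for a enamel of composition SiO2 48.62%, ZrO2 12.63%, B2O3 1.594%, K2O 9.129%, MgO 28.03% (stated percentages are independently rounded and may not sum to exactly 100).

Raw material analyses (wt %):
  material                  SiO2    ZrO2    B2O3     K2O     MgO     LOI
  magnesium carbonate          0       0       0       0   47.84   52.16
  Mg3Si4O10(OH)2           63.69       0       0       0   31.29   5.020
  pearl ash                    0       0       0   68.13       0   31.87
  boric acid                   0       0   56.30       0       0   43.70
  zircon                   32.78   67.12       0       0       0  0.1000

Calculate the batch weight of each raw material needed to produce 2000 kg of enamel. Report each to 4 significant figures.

Batch per 2000 kg enamel:
  magnesium carbonate: 299.9 kg
  Mg3Si4O10(OH)2: 1333 kg
  pearl ash: 268.0 kg
  boric acid: 56.63 kg
  zircon: 376.3 kg
Total batch = 2334 kg; LOI loss = 333.9 kg; yield = 85.69%

Mid-chain values are printed, rounded to 4 significant figures, between the steps — all internal work holds full float precision from start to finish — every reported figure carries a single rounding. The derived quantities, which include totals, the yield, net glass mass, LOI, the five compositions, are re-derived at exact precision, precisely as stated by the problem or answer text, starting from the weights at 2000 kg of glass.
Target masses of each oxide per 2000 kg enamel:
  SiO2: 48.62% × 2000 = 972.4 kg
  ZrO2: 12.63% × 2000 = 252.6 kg
  B2O3: 1.594% × 2000 = 31.88 kg
  K2O: 9.129% × 2000 = 182.6 kg
  MgO: 28.03% × 2000 = 560.6 kg
Verifying the oxide balance using the reported weights, relative to the basis at hand (oxide sums agree with the targets inside rounding margins):
  SiO2: 1333·0.6369 + 376.3·0.3278 = 972.3 kg (target 972.4 kg)
  ZrO2: 376.3·0.6712 = 252.6 kg (target 252.6 kg)
  B2O3: 56.63·0.5630 = 31.88 kg (target 31.88 kg)
  K2O: 268.0·0.6813 = 182.6 kg (target 182.6 kg)
  MgO: 299.9·0.4784 + 1333·0.3129 = 560.6 kg (target 560.6 kg)
The glass-mass cross-check: total batch − LOI = 2000 kg (targets for the oxides total 2000 kg; with the basis standing at 2000 kg — deltas are rounding alone).
Batch grand total — Σ batch = 2334 kg; LOI loss = Σ batch·LOI = 333.9 kg; yield: glass divided by total = 85.69%.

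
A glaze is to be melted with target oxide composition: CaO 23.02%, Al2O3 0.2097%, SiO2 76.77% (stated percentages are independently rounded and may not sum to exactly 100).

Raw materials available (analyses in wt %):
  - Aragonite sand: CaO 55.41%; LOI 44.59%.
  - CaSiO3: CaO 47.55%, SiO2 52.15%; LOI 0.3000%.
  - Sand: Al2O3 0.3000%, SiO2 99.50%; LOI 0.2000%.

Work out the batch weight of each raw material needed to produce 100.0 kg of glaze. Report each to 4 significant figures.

Batch per 100.0 kg glaze:
  Aragonite sand: 29.66 kg
  CaSiO3: 13.84 kg
  Sand: 69.90 kg
Total batch = 113.4 kg; LOI loss = 13.41 kg; yield = 88.18%

The intermediate values are displayed (rounded to 4 significant digits) at each printed step; all internal work maintains full float precision end to end; a single rounding finalizes each reported value — all derived quantities, including glass mass, yield, the totals, ignition loss, the three compositions, are computed from the weighed amounts for 100.0 kg of glass at exact precision, as given in question or answer.
Oxide-by-oxide targets in 100.0 kg glaze:
  CaO: 23.02% × 100.0 = 23.02 kg
  Al2O3: 0.2097% × 100.0 = 0.2097 kg
  SiO2: 76.77% × 100.0 = 76.77 kg
Balance tally, oxide-wise, from the weights as reported, relative to the basis at hand (every target is met by its sum within answer rounding):
  CaO: 29.66·0.5541 + 13.84·0.4755 = 23.02 kg (target 23.02 kg)
  Al2O3: 69.90·0.003000 = 0.2097 kg (target 0.2097 kg)
  SiO2: 13.84·0.5215 + 69.90·0.9950 = 76.77 kg (target 76.77 kg)
Mass balance on the glass: total charge less LOI = 99.99 kg (the Σ of target masses is 100.0 kg; with the basis standing at 100.0 kg — gaps are rounding artifacts).
Adding the batch up: Σ batch = 113.4 kg; LOI loss = Σ batch·LOI = 13.41 kg; glass ÷ batch gives a yield of 88.18%.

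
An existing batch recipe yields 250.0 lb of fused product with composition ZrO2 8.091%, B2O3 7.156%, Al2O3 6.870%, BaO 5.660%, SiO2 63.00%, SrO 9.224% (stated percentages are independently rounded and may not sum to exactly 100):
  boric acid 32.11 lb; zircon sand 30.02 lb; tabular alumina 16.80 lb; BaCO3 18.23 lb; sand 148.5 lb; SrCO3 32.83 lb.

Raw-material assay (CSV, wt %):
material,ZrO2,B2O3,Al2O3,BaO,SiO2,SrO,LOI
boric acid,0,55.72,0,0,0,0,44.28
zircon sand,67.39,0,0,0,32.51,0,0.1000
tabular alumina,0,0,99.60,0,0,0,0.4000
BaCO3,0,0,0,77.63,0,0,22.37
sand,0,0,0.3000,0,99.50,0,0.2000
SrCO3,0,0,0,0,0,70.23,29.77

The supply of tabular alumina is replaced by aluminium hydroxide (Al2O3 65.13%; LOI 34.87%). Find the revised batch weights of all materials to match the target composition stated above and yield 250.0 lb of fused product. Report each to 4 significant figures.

Revised batch per 250.0 lb fused product:
  boric acid: 32.11 lb
  zircon sand: 30.02 lb
  aluminium hydroxide: 25.69 lb
  BaCO3: 18.23 lb
  sand: 148.5 lb
  SrCO3: 32.83 lb
Total batch = 287.4 lb; LOI loss = 37.35 lb

The working math runs at full precision at every stage. Mid-chain values are printed (rounded to 4 significant figures) across the worked steps — a single rounding produces every reported value. All derived quantities are computed at exact precision (the totals, LOI, net glass mass, yield, six oxide percentages) from the weighed amounts at 250.0 lb of glass exactly as printed in either problem or answer.
Oxide-by-oxide targets in 250.0 lb fused product:
  ZrO2: 8.091% × 250.0 = 20.23 lb
  B2O3: 7.156% × 250.0 = 17.89 lb
  Al2O3: 6.870% × 250.0 = 17.18 lb
  BaO: 5.660% × 250.0 = 14.15 lb
  SiO2: 63.00% × 250.0 = 157.5 lb
  SrO: 9.224% × 250.0 = 23.06 lb
Verifying the oxide balance per the reported batch figures, for the quoted basis mass (each sum matches its target mass once rounding is allowed for):
  ZrO2: 30.02·0.6739 = 20.23 lb (target 20.23 lb)
  B2O3: 32.11·0.5572 = 17.89 lb (target 17.89 lb)
  Al2O3: 25.69·0.6513 + 148.5·0.003000 = 17.18 lb (target 17.18 lb)
  BaO: 18.23·0.7763 = 14.15 lb (target 14.15 lb)
  SiO2: 30.02·0.3251 + 148.5·0.9950 = 157.5 lb (target 157.5 lb)
  SrO: 32.83·0.7023 = 23.06 lb (target 23.06 lb)
Mass balance on the glass: whole batch net of LOI = 250.0 lb (summing oxide targets gives 250.0 lb; versus the stated basis of 250.0 lb — a pure rounding effect).
Batch grand total — Σ batch = 287.4 lb; Σ batch·LOI gives LOI loss = 37.35 lb; as yield: glass ÷ batch → 87.00%.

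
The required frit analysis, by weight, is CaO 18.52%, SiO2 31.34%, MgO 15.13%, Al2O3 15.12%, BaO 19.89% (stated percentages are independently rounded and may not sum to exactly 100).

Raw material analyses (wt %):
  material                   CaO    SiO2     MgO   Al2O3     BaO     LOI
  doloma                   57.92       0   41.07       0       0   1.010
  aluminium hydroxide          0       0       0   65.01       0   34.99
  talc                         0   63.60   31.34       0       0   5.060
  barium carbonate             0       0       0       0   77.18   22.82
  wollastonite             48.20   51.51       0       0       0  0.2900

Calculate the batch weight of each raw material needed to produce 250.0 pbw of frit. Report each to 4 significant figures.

All arithmetic holds full precision at all times. Rounding to four significant digits extends to each intermediate as shown — each reported value includes exactly one rounding. Derived quantities are computed at full precision (net glass mass, LOI, five oxide percentages, yield, the totals) starting from the weights at 250.0 pbw of glass, exactly as printed in problem or answer.
Oxide-by-oxide targets in 250.0 pbw frit:
  CaO: 18.52% × 250.0 = 46.30 pbw
  SiO2: 31.34% × 250.0 = 78.35 pbw
  MgO: 15.13% × 250.0 = 37.83 pbw
  Al2O3: 15.12% × 250.0 = 37.80 pbw
  BaO: 19.89% × 250.0 = 49.72 pbw
A balance pass over the oxides, on the weights just shown, versus the basis set out (target by target, the sums agree exact up to rounding of places):
  CaO: 32.97·0.5792 + 56.44·0.4820 = 46.30 pbw (target 46.30 pbw)
  SiO2: 77.48·0.6360 + 56.44·0.5151 = 78.35 pbw (target 78.35 pbw)
  MgO: 32.97·0.4107 + 77.48·0.3134 = 37.82 pbw (target 37.83 pbw)
  Al2O3: 58.14·0.6501 = 37.80 pbw (target 37.80 pbw)
  BaO: 64.43·0.7718 = 49.73 pbw (target 49.72 pbw)
Glass mass check: batch total minus LOI = 250.0 pbw (per-oxide target masses sum to 250.0 pbw; stated basis 250.0 pbw — any gap is answer rounding).
Summing the batch: Σ batch = 289.5 pbw; loss to ignition Σ batch·LOI = 39.46 pbw; as yield: glass ÷ batch → 86.37%.

Batch per 250.0 pbw frit:
  doloma: 32.97 pbw
  aluminium hydroxide: 58.14 pbw
  talc: 77.48 pbw
  barium carbonate: 64.43 pbw
  wollastonite: 56.44 pbw
Total batch = 289.5 pbw; LOI loss = 39.46 pbw; yield = 86.37%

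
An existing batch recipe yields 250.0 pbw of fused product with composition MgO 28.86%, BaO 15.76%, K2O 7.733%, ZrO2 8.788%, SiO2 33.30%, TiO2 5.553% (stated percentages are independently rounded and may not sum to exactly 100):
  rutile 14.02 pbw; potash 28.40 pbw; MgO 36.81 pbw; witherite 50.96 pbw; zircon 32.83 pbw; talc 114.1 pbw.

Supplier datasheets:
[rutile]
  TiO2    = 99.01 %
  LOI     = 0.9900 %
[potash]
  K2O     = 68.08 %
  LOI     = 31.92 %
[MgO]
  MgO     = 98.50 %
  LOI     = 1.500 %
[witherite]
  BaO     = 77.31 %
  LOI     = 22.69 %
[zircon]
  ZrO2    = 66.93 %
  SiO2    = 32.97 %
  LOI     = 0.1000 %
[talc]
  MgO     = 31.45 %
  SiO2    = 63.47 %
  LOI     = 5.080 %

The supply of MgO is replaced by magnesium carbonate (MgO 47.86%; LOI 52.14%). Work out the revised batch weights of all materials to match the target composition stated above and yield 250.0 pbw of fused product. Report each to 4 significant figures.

Revised batch per 250.0 pbw fused product:
  rutile: 14.02 pbw
  potash: 28.40 pbw
  magnesium carbonate: 75.77 pbw
  witherite: 50.96 pbw
  zircon: 32.83 pbw
  talc: 114.1 pbw
Total batch = 316.1 pbw; LOI loss = 66.10 pbw

The working math carries full precision throughout; values along the way are displayed rounded off to 4 significant figures between the steps. Each reported number undergoes a single rounding. The derived quantities are recomputed in full precision (the yield, six oxide percentages, ignition loss, the totals, glass mass) starting from the weights at 250.0 pbw of glass, as quoted within question or answer.
Oxide-by-oxide targets in 250.0 pbw fused product:
  MgO: 28.86% × 250.0 = 72.15 pbw
  BaO: 15.76% × 250.0 = 39.40 pbw
  K2O: 7.733% × 250.0 = 19.33 pbw
  ZrO2: 8.788% × 250.0 = 21.97 pbw
  SiO2: 33.30% × 250.0 = 83.25 pbw
  TiO2: 5.553% × 250.0 = 13.88 pbw
Checking each oxide sum applying the batch weights above, against the basis in use (each sum matches its target mass exact up to rounding of places):
  MgO: 75.77·0.4786 + 114.1·0.3145 = 72.15 pbw (target 72.15 pbw)
  BaO: 50.96·0.7731 = 39.40 pbw (target 39.40 pbw)
  K2O: 28.40·0.6808 = 19.33 pbw (target 19.33 pbw)
  ZrO2: 32.83·0.6693 = 21.97 pbw (target 21.97 pbw)
  SiO2: 32.83·0.3297 + 114.1·0.6347 = 83.24 pbw (target 83.25 pbw)
  TiO2: 14.02·0.9901 = 13.88 pbw (target 13.88 pbw)
Consistency of the glass mass: Σ batch − LOI loss = 250.0 pbw (oxide target masses add up to 250.0 pbw; stated basis 250.0 pbw — a pure rounding effect).
Batch grand total — Σ batch = 316.1 pbw; the LOI term Σ batch·LOI equals 66.10 pbw; glass ÷ batch gives a yield of 79.09%.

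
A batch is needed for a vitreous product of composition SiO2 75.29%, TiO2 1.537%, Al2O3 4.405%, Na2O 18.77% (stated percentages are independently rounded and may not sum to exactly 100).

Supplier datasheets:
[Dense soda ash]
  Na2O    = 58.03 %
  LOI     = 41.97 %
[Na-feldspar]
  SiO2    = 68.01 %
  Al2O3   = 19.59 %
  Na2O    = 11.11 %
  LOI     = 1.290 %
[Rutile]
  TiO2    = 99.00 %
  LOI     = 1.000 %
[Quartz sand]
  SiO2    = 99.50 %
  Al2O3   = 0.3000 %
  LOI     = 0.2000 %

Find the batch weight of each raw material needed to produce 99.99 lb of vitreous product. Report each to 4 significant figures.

Batch per 99.99 lb vitreous product:
  Dense soda ash: 28.22 lb
  Na-feldspar: 21.55 lb
  Rutile: 1.552 lb
  Quartz sand: 60.93 lb
Total batch = 112.3 lb; LOI loss = 12.26 lb; yield = 89.08%

The intermediate values appear (rounded to four significant digits) when written out; the working math maintains full float precision at each step. Every reported result receives exactly one rounding; all derived quantities (yield, four oxide percentages, ignition loss, glass mass, the totals) are rebuilt from the weighed amounts on 99.99 lb of glass at full precision as quoted within problem or answer.
Per-oxide target masses for 99.99 lb vitreous product:
  SiO2: 75.29% × 99.99 = 75.28 lb
  TiO2: 1.537% × 99.99 = 1.537 lb
  Al2O3: 4.405% × 99.99 = 4.405 lb
  Na2O: 18.77% × 99.99 = 18.77 lb
Per-oxide balance check per the reported batch figures, versus the basis set out (oxide sums agree with the targets net of answer rounding effects):
  SiO2: 21.55·0.6801 + 60.93·0.9950 = 75.28 lb (target 75.28 lb)
  TiO2: 1.552·0.9900 = 1.536 lb (target 1.537 lb)
  Al2O3: 21.55·0.1959 + 60.93·0.003000 = 4.404 lb (target 4.405 lb)
  Na2O: 28.22·0.5803 + 21.55·0.1111 = 18.77 lb (target 18.77 lb)
Glass-mass bookkeeping: Σ batch − LOI loss = 99.99 lb (oxide target masses add up to 99.99 lb; versus the stated basis of 99.99 lb — a pure rounding effect).
Batch grand total — Σ batch = 112.3 lb; loss to ignition Σ batch·LOI = 12.26 lb; yield, glass over the total, = 89.08%.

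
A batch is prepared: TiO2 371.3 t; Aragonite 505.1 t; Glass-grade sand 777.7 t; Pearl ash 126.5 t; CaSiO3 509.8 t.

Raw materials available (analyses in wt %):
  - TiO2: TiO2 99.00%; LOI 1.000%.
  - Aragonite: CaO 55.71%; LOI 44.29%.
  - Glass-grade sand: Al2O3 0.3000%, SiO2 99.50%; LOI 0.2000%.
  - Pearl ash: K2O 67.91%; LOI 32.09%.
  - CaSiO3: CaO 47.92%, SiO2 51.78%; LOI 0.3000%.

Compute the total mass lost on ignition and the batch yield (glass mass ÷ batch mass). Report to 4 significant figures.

LOI loss = 271.1 t; glass = 2019 t; yield = 88.16%

Mid-chain values appear rounded to 4 significant figures across the worked steps — the working math holds full float precision at each step. A single rounding completes every reported result. The derived quantities, including LOI, yield, the totals, five oxide percentages, net glass mass, are rebuilt using the weight values per 2019 t of glass in full float precision, as written in either problem or answer.
Material-by-material LOI:
  TiO2: 371.3 × 0.01000 = 3.713 t
  Aragonite: 505.1 × 0.4429 = 223.7 t
  Glass-grade sand: 777.7 × 0.002000 = 1.555 t
  Pearl ash: 126.5 × 0.3209 = 40.59 t
  CaSiO3: 509.8 × 0.003000 = 1.529 t
Total LOI = 271.1 t
Glass = batch − LOI = 2290 − 271.1 = 2019 t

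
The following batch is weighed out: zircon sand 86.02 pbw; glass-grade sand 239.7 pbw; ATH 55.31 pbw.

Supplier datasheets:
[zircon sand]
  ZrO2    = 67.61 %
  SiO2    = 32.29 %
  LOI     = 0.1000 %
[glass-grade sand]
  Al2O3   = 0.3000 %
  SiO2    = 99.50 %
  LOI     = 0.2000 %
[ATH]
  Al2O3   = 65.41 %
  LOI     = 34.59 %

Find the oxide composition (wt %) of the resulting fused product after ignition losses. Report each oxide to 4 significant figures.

Glass mass = 361.3 pbw (batch 381.0 − LOI 19.70).
Composition: ZrO2 16.10%, Al2O3 10.21%, SiO2 73.69%

Values along the way appear, rounded to four significant digits, at each printed step; every computation maintains exact precision at every stage; a single rounding yields every reported figure; derived quantities (totals, three oxide percentages, net glass mass, LOI, yield) are computed using the weight values at 361.3 pbw of glass in exact precision as given in question or answer.
Per-oxide mass from batch:
  ZrO2: 86.02·0.6761 = 58.16 pbw
  Al2O3: 239.7·0.003000 + 55.31·0.6541 = 36.90 pbw
  SiO2: 86.02·0.3229 + 239.7·0.9950 = 266.3 pbw
LOI: 86.02·0.001000 + 239.7·0.002000 + 55.31·0.3459 = 19.70 pbw
Resulting glass, batch − LOI: 381.0 − 19.70 = 361.3 pbw (matching Σ of the oxides)
oxide / glass × 100 gives the wt %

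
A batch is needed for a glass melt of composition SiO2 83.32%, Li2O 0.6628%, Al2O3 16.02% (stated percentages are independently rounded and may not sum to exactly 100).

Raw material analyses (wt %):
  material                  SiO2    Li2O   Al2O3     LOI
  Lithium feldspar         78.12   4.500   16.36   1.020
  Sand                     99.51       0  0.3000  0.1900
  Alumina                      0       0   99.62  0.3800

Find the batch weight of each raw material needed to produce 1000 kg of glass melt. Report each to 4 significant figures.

Rounding to 4 significant digits applies to every intermediate as printed — all arithmetic holds full float precision through the solve. Exactly one rounding lands on every reported value. All derived quantities are rebuilt using the weight values on 1000 kg of glass in exact precision (the yield, totals, the three compositions, LOI, glass mass) as set out in the problem or the answer.
Per-oxide target masses for 1000 kg glass melt:
  SiO2: 83.32% × 1000 = 833.2 kg
  Li2O: 0.6628% × 1000 = 6.628 kg
  Al2O3: 16.02% × 1000 = 160.2 kg
Per-oxide balance check using the reported weights, for the quoted basis mass (target by target, the sums agree exact up to rounding of places):
  SiO2: 147.3·0.7812 + 721.7·0.9951 = 833.2 kg (target 833.2 kg)
  Li2O: 147.3·0.04500 = 6.628 kg (target 6.628 kg)
  Al2O3: 147.3·0.1636 + 721.7·0.003000 + 134.4·0.9962 = 160.2 kg (target 160.2 kg)
Glass mass check: batch Σ − ignition loss = 1000 kg (the Σ of target masses is 1000 kg; stated basis 1000 kg — a pure rounding effect).
Total batch = Σ batch = 1003 kg; Σ batch·LOI gives LOI loss = 3.384 kg; yield = glass ÷ total batch = 99.66%.

Batch per 1000 kg glass melt:
  Lithium feldspar: 147.3 kg
  Sand: 721.7 kg
  Alumina: 134.4 kg
Total batch = 1003 kg; LOI loss = 3.384 kg; yield = 99.66%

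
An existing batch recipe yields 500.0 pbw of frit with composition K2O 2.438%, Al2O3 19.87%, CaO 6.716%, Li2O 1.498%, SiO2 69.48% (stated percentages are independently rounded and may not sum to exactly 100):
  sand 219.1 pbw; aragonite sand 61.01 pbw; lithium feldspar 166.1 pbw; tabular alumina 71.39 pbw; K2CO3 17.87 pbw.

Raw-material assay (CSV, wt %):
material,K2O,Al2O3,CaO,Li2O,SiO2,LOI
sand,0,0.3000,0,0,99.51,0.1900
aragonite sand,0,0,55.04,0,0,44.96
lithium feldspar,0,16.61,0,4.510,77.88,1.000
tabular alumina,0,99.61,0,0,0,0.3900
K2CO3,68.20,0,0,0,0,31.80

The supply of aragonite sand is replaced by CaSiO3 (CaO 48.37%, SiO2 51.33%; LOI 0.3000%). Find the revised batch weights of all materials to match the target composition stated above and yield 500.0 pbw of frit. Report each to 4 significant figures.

Revised batch per 500.0 pbw frit:
  sand: 183.3 pbw
  CaSiO3: 69.42 pbw
  lithium feldspar: 166.1 pbw
  tabular alumina: 71.49 pbw
  K2CO3: 17.87 pbw
Total batch = 508.2 pbw; LOI loss = 8.179 pbw

The working math maintains full float precision end to end — in-progress results appear with 4-significant-digit rounding when written out — exactly one rounding goes into each reported value; all derived quantities, including the yield, glass mass, five oxide percentages, LOI, totals, are re-derived from the weighed amounts per 500.0 pbw of glass at exact precision as set out in the problem or the answer.
Oxide mass targets, per 500.0 pbw frit:
  K2O: 2.438% × 500.0 = 12.19 pbw
  Al2O3: 19.87% × 500.0 = 99.35 pbw
  CaO: 6.716% × 500.0 = 33.58 pbw
  Li2O: 1.498% × 500.0 = 7.490 pbw
  SiO2: 69.48% × 500.0 = 347.4 pbw
Oxide-by-oxide audit with the batch weights as given, against the basis in use (sums match the target masses net of answer rounding effects):
  K2O: 17.87·0.6820 = 12.19 pbw (target 12.19 pbw)
  Al2O3: 183.3·0.003000 + 166.1·0.1661 + 71.49·0.9961 = 99.35 pbw (target 99.35 pbw)
  CaO: 69.42·0.4837 = 33.58 pbw (target 33.58 pbw)
  Li2O: 166.1·0.04510 = 7.491 pbw (target 7.490 pbw)
  SiO2: 183.3·0.9951 + 69.42·0.5133 + 166.1·0.7788 = 347.4 pbw (target 347.4 pbw)
Glass-mass closure: net batch after ignition = 500.0 pbw (the targets, summed, come to 500.0 pbw; basis as stated: 500.0 pbw — rounding explains the deltas).
Batch total: Σ batch = 508.2 pbw; LOI removed, Σ of batch·LOI: 8.179 pbw; yield, glass over the total, = 98.39%.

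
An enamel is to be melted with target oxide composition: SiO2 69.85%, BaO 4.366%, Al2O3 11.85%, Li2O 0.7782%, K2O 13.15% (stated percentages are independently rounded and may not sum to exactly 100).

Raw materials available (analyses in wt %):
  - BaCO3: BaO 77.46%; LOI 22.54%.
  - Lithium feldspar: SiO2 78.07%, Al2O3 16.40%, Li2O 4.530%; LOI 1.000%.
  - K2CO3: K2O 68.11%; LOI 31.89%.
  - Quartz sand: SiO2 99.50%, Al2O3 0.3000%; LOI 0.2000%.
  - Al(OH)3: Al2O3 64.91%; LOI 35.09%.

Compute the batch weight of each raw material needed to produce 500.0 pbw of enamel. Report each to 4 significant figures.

All internal work carries full precision in all steps; values along the way are shown rounded off to 4 significant digits when written out — a single rounding yields each reported number; all derived quantities, including LOI, glass mass, yield, the five compositions, the totals, are rebuilt using the weight values per 500.0 pbw of glass in full float precision, exactly as printed in question or answer.
Target oxide masses per 500.0 pbw enamel:
  SiO2: 69.85% × 500.0 = 349.2 pbw
  BaO: 4.366% × 500.0 = 21.83 pbw
  Al2O3: 11.85% × 500.0 = 59.25 pbw
  Li2O: 0.7782% × 500.0 = 3.891 pbw
  K2O: 13.15% × 500.0 = 65.75 pbw
Sums-versus-targets review with the batch weights as given, on the stated basis (delivered sums recover each target net of answer rounding effects):
  SiO2: 85.89·0.7807 + 283.6·0.9950 = 349.2 pbw (target 349.2 pbw)
  BaO: 28.18·0.7746 = 21.83 pbw (target 21.83 pbw)
  Al2O3: 85.89·0.1640 + 283.6·0.003000 + 68.27·0.6491 = 59.25 pbw (target 59.25 pbw)
  Li2O: 85.89·0.04530 = 3.891 pbw (target 3.891 pbw)
  K2O: 96.54·0.6811 = 65.75 pbw (target 65.75 pbw)
Glass mass check: net batch after ignition = 500.0 pbw (oxide target masses add up to 500.0 pbw; with the basis standing at 500.0 pbw — differing by rounding only).
Batch grand total — Σ batch = 562.5 pbw; loss to ignition Σ batch·LOI = 62.52 pbw; the yield ratio, glass ÷ batch: 88.88%.

Batch per 500.0 pbw enamel:
  BaCO3: 28.18 pbw
  Lithium feldspar: 85.89 pbw
  K2CO3: 96.54 pbw
  Quartz sand: 283.6 pbw
  Al(OH)3: 68.27 pbw
Total batch = 562.5 pbw; LOI loss = 62.52 pbw; yield = 88.88%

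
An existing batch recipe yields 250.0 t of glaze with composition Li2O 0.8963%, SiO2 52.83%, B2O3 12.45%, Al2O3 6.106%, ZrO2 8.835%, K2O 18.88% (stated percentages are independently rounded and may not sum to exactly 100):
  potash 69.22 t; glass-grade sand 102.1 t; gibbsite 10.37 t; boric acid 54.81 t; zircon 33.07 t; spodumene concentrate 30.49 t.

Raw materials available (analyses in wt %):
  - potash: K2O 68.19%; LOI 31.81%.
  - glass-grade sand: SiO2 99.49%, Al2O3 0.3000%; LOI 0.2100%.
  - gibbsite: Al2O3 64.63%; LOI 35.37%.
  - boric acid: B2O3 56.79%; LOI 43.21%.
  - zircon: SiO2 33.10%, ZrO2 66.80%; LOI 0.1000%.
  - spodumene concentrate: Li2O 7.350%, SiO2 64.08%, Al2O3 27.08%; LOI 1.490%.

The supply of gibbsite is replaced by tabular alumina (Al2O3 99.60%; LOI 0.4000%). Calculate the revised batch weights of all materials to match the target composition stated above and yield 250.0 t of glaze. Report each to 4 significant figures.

Working values appear, rounded to 4 significant figures, in the working — the whole derivation holds full precision through the solve; every reported value includes exactly one rounding. The derived quantities, which include LOI, glass mass, the yield, six oxide percentages, the totals, are carried at full precision, as given in question or answer, starting from the weights for 250.0 t of glass.
Target masses of each oxide per 250.0 t glaze:
  Li2O: 0.8963% × 250.0 = 2.241 t
  SiO2: 52.83% × 250.0 = 132.1 t
  B2O3: 12.45% × 250.0 = 31.12 t
  Al2O3: 6.106% × 250.0 = 15.26 t
  ZrO2: 8.835% × 250.0 = 22.09 t
  K2O: 18.88% × 250.0 = 47.20 t
Balance tally, oxide-wise, working from each reported weight, on the stated basis (summed amounts equal target values inside rounding margins):
  Li2O: 30.49·0.07350 = 2.241 t (target 2.241 t)
  SiO2: 102.1·0.9949 + 33.07·0.3310 + 30.49·0.6408 = 132.1 t (target 132.1 t)
  B2O3: 54.81·0.5679 = 31.13 t (target 31.12 t)
  Al2O3: 102.1·0.003000 + 6.730·0.9960 + 30.49·0.2708 = 15.27 t (target 15.26 t)
  ZrO2: 33.07·0.6680 = 22.09 t (target 22.09 t)
  K2O: 69.22·0.6819 = 47.20 t (target 47.20 t)
The glass-mass cross-check: the batch minus its LOI: 250.0 t (oxide target masses add up to 250.0 t; with the basis standing at 250.0 t — deltas are rounding alone).
Summing the batch: Σ batch = 296.4 t; the LOI term Σ batch·LOI equals 46.43 t; yield = glass ÷ total batch = 84.34%.

Revised batch per 250.0 t glaze:
  potash: 69.22 t
  glass-grade sand: 102.1 t
  tabular alumina: 6.730 t
  boric acid: 54.81 t
  zircon: 33.07 t
  spodumene concentrate: 30.49 t
Total batch = 296.4 t; LOI loss = 46.43 t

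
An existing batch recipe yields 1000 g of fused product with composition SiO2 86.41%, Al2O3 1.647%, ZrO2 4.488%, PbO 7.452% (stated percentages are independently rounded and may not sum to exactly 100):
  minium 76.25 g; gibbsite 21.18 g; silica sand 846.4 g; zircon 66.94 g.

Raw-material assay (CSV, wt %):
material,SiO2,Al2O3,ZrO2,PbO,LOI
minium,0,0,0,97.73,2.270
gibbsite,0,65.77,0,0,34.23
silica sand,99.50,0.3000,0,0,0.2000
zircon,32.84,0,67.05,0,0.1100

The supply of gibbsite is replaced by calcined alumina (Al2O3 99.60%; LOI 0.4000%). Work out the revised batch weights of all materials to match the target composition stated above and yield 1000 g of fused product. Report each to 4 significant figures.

All arithmetic carries exact precision through the solve; mid-chain values appear (rounded to four significant figures) at each printed step. Every reported result is rounded just once; all derived quantities are carried at full precision (four oxide percentages, ignition loss, the totals, yield, net glass mass) using the weight values on 1000 g of glass, as given in the question or the answer.
Oxide-by-oxide targets in 1000 g fused product:
  SiO2: 86.41% × 1000 = 864.1 g
  Al2O3: 1.647% × 1000 = 16.47 g
  ZrO2: 4.488% × 1000 = 44.88 g
  PbO: 7.452% × 1000 = 74.52 g
Per-oxide balance check working from each reported weight, relative to the basis at hand (sums match the target masses once rounding is allowed for):
  SiO2: 846.4·0.9950 + 66.94·0.3284 = 864.2 g (target 864.1 g)
  Al2O3: 13.99·0.9960 + 846.4·0.003000 = 16.47 g (target 16.47 g)
  ZrO2: 66.94·0.6705 = 44.88 g (target 44.88 g)
  PbO: 76.25·0.9773 = 74.52 g (target 74.52 g)
The glass-mass cross-check: batch total minus LOI = 1000 g (the targets, summed, come to 1000 g; stated basis 1000 g — gaps are rounding artifacts).
Batch total: Σ batch = 1004 g; loss to ignition Σ batch·LOI = 3.553 g; yield = glass ÷ total batch = 99.65%.

Revised batch per 1000 g fused product:
  minium: 76.25 g
  calcined alumina: 13.99 g
  silica sand: 846.4 g
  zircon: 66.94 g
Total batch = 1004 g; LOI loss = 3.553 g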